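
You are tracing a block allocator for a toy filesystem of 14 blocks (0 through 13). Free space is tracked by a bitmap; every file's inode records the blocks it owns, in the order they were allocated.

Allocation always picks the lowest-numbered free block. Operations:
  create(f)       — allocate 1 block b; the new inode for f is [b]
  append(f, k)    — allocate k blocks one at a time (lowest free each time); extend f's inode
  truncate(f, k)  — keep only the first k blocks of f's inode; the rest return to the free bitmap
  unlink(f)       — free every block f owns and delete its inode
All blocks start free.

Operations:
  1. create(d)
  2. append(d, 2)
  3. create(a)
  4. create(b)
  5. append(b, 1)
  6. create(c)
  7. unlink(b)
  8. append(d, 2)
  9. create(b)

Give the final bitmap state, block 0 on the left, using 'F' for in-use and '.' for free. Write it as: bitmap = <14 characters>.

after create(d) → d:[0]  free=[F.............]
after append(d, 2) → d:[0, 1, 2]  free=[FFF...........]
after create(a) → a:[3], d:[0, 1, 2]  free=[FFFF..........]
after create(b) → a:[3], b:[4], d:[0, 1, 2]  free=[FFFFF.........]
after append(b, 1) → a:[3], b:[4, 5], d:[0, 1, 2]  free=[FFFFFF........]
after create(c) → a:[3], b:[4, 5], c:[6], d:[0, 1, 2]  free=[FFFFFFF.......]
after unlink(b) → a:[3], c:[6], d:[0, 1, 2]  free=[FFFF..F.......]
after append(d, 2) → a:[3], c:[6], d:[0, 1, 2, 4, 5]  free=[FFFFFFF.......]
after create(b) → a:[3], b:[7], c:[6], d:[0, 1, 2, 4, 5]  free=[FFFFFFFF......]

bitmap = FFFFFFFF......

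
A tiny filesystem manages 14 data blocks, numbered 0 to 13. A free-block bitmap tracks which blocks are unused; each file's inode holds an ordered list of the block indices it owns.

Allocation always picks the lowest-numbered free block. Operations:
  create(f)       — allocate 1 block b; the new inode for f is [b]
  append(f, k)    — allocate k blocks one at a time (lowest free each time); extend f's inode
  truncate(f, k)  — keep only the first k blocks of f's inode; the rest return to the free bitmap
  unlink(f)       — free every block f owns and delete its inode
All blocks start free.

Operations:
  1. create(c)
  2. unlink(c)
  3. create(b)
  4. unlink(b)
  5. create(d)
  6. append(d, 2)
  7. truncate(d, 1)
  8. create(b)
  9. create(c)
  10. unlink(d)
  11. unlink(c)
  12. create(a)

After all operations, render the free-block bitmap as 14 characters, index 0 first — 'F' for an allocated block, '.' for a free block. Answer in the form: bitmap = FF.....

bitmap = FF............

create(c): bitmap=F............. | c=[0]
unlink(c): bitmap=.............. | 
create(b): bitmap=F............. | b=[0]
unlink(b): bitmap=.............. | 
create(d): bitmap=F............. | d=[0]
append(d, 2): bitmap=FFF........... | d=[0, 1, 2]
truncate(d, 1): bitmap=F............. | d=[0]
create(b): bitmap=FF............ | b=[1] d=[0]
create(c): bitmap=FFF........... | b=[1] c=[2] d=[0]
unlink(d): bitmap=.FF........... | b=[1] c=[2]
unlink(c): bitmap=.F............ | b=[1]
create(a): bitmap=FF............ | a=[0] b=[1]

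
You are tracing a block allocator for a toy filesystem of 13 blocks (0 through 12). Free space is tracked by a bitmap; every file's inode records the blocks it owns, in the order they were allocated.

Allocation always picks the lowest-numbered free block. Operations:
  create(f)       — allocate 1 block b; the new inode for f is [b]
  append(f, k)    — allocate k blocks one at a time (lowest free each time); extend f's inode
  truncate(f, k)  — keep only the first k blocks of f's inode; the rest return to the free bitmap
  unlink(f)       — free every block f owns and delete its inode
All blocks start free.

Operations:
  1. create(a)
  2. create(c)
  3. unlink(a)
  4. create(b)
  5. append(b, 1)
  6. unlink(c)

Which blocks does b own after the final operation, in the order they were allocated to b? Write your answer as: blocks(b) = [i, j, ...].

create(a): bitmap=F............ | a=[0]
create(c): bitmap=FF........... | a=[0] c=[1]
unlink(a): bitmap=.F........... | c=[1]
create(b): bitmap=FF........... | b=[0] c=[1]
append(b, 1): bitmap=FFF.......... | b=[0, 2] c=[1]
unlink(c): bitmap=F.F.......... | b=[0, 2]

blocks(b) = [0, 2]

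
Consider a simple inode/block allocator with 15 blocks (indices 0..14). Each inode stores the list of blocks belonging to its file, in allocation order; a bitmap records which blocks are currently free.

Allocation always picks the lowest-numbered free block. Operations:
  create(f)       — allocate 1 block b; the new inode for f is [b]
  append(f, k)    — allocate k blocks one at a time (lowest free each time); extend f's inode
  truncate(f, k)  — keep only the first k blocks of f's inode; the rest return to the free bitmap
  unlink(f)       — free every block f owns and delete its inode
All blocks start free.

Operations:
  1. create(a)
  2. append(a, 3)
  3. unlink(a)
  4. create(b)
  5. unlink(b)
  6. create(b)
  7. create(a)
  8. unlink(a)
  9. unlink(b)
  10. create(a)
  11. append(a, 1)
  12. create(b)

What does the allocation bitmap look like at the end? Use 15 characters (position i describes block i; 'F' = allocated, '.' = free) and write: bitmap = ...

bitmap = FFF............

after create(a) → a:[0]  free=[F..............]
after append(a, 3) → a:[0, 1, 2, 3]  free=[FFFF...........]
after unlink(a) →   free=[...............]
after create(b) → b:[0]  free=[F..............]
after unlink(b) →   free=[...............]
after create(b) → b:[0]  free=[F..............]
after create(a) → a:[1], b:[0]  free=[FF.............]
after unlink(a) → b:[0]  free=[F..............]
after unlink(b) →   free=[...............]
after create(a) → a:[0]  free=[F..............]
after append(a, 1) → a:[0, 1]  free=[FF.............]
after create(b) → a:[0, 1], b:[2]  free=[FFF............]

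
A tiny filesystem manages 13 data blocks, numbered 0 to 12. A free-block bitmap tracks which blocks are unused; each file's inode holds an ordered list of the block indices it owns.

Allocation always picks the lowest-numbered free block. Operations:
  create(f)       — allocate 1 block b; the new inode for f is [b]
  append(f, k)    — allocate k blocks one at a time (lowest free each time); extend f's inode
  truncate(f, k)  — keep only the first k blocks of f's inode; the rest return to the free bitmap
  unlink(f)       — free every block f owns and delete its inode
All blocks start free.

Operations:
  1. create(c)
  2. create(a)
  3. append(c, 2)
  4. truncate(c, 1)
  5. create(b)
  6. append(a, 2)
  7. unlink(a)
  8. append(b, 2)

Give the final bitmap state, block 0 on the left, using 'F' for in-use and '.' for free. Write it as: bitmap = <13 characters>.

bitmap = FFFF.........

  1. create(c)  ⇒  F............  {c→[0]}
  2. create(a)  ⇒  FF...........  {a→[1]; c→[0]}
  3. append(c, 2)  ⇒  FFFF.........  {a→[1]; c→[0, 2, 3]}
  4. truncate(c, 1)  ⇒  FF...........  {a→[1]; c→[0]}
  5. create(b)  ⇒  FFF..........  {a→[1]; b→[2]; c→[0]}
  6. append(a, 2)  ⇒  FFFFF........  {a→[1, 3, 4]; b→[2]; c→[0]}
  7. unlink(a)  ⇒  F.F..........  {b→[2]; c→[0]}
  8. append(b, 2)  ⇒  FFFF.........  {b→[2, 1, 3]; c→[0]}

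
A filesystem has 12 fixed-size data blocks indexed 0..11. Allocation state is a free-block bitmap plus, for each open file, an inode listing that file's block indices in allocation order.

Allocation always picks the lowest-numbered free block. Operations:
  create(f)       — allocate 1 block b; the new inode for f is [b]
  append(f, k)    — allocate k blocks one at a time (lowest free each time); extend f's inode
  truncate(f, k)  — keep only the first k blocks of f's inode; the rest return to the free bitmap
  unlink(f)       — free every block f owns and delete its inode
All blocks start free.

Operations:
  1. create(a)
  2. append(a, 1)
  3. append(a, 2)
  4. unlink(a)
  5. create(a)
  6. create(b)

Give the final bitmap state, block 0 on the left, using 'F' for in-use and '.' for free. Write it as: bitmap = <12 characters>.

bitmap = FF..........

after create(a) → a:[0]  free=[F...........]
after append(a, 1) → a:[0, 1]  free=[FF..........]
after append(a, 2) → a:[0, 1, 2, 3]  free=[FFFF........]
after unlink(a) →   free=[............]
after create(a) → a:[0]  free=[F...........]
after create(b) → a:[0], b:[1]  free=[FF..........]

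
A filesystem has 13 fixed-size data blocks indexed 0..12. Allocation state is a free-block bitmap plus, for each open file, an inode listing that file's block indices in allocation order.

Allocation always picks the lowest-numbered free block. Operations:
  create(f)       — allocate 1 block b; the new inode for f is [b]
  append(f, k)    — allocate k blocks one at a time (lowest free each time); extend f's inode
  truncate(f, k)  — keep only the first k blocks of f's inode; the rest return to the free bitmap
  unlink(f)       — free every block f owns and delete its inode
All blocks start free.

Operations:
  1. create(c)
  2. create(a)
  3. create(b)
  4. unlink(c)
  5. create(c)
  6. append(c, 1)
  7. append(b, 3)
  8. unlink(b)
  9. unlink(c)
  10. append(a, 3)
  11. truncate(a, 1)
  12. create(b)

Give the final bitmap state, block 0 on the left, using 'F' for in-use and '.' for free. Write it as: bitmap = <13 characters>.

after create(c) → c:[0]  free=[F............]
after create(a) → a:[1], c:[0]  free=[FF...........]
after create(b) → a:[1], b:[2], c:[0]  free=[FFF..........]
after unlink(c) → a:[1], b:[2]  free=[.FF..........]
after create(c) → a:[1], b:[2], c:[0]  free=[FFF..........]
after append(c, 1) → a:[1], b:[2], c:[0, 3]  free=[FFFF.........]
after append(b, 3) → a:[1], b:[2, 4, 5, 6], c:[0, 3]  free=[FFFFFFF......]
after unlink(b) → a:[1], c:[0, 3]  free=[FF.F.........]
after unlink(c) → a:[1]  free=[.F...........]
after append(a, 3) → a:[1, 0, 2, 3]  free=[FFFF.........]
after truncate(a, 1) → a:[1]  free=[.F...........]
after create(b) → a:[1], b:[0]  free=[FF...........]

bitmap = FF...........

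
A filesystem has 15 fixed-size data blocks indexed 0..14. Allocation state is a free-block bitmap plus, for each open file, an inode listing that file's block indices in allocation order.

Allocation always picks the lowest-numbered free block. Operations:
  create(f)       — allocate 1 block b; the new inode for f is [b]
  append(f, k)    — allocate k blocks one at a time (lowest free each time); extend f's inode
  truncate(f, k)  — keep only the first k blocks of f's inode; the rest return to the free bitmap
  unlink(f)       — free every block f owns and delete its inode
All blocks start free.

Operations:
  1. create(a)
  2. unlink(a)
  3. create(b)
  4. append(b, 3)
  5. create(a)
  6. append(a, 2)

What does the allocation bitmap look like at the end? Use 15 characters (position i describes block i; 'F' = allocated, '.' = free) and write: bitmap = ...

  1. create(a)  ⇒  F..............  {a→[0]}
  2. unlink(a)  ⇒  ...............  {}
  3. create(b)  ⇒  F..............  {b→[0]}
  4. append(b, 3)  ⇒  FFFF...........  {b→[0, 1, 2, 3]}
  5. create(a)  ⇒  FFFFF..........  {a→[4]; b→[0, 1, 2, 3]}
  6. append(a, 2)  ⇒  FFFFFFF........  {a→[4, 5, 6]; b→[0, 1, 2, 3]}

bitmap = FFFFFFF........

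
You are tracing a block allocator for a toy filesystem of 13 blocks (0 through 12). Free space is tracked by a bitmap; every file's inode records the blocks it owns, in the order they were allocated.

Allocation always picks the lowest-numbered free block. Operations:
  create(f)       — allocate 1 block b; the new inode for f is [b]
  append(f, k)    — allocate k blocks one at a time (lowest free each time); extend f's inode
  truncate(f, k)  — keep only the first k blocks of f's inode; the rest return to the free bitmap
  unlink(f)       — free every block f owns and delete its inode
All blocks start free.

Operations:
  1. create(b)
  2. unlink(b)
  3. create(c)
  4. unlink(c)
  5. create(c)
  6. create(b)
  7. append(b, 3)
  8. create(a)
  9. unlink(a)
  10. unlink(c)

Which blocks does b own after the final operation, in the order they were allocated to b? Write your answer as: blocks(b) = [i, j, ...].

after create(b) → b:[0]  free=[F............]
after unlink(b) →   free=[.............]
after create(c) → c:[0]  free=[F............]
after unlink(c) →   free=[.............]
after create(c) → c:[0]  free=[F............]
after create(b) → b:[1], c:[0]  free=[FF...........]
after append(b, 3) → b:[1, 2, 3, 4], c:[0]  free=[FFFFF........]
after create(a) → a:[5], b:[1, 2, 3, 4], c:[0]  free=[FFFFFF.......]
after unlink(a) → b:[1, 2, 3, 4], c:[0]  free=[FFFFF........]
after unlink(c) → b:[1, 2, 3, 4]  free=[.FFFF........]

blocks(b) = [1, 2, 3, 4]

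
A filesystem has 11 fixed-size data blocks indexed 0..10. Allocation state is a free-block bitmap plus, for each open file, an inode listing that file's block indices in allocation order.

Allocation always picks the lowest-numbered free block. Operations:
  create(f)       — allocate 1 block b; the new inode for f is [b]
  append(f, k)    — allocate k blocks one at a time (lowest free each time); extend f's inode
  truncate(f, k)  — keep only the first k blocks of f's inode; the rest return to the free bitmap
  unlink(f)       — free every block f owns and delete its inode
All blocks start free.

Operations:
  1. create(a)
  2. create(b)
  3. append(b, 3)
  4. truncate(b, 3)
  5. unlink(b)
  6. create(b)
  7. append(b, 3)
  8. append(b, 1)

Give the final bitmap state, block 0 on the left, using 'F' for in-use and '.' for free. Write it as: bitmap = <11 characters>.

create(a): bitmap=F.......... | a=[0]
create(b): bitmap=FF......... | a=[0] b=[1]
append(b, 3): bitmap=FFFFF...... | a=[0] b=[1, 2, 3, 4]
truncate(b, 3): bitmap=FFFF....... | a=[0] b=[1, 2, 3]
unlink(b): bitmap=F.......... | a=[0]
create(b): bitmap=FF......... | a=[0] b=[1]
append(b, 3): bitmap=FFFFF...... | a=[0] b=[1, 2, 3, 4]
append(b, 1): bitmap=FFFFFF..... | a=[0] b=[1, 2, 3, 4, 5]

bitmap = FFFFFF.....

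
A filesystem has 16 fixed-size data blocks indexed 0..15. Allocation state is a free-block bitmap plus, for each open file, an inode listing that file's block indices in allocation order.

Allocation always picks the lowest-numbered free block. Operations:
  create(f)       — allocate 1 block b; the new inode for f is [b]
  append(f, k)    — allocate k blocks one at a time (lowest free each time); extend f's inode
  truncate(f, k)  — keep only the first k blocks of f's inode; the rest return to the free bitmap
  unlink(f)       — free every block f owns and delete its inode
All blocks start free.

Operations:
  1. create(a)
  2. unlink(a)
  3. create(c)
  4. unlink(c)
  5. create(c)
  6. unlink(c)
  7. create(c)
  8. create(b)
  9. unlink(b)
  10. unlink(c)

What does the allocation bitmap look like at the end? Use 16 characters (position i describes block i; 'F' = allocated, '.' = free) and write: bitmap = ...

create(a): bitmap=F............... | a=[0]
unlink(a): bitmap=................ | 
create(c): bitmap=F............... | c=[0]
unlink(c): bitmap=................ | 
create(c): bitmap=F............... | c=[0]
unlink(c): bitmap=................ | 
create(c): bitmap=F............... | c=[0]
create(b): bitmap=FF.............. | b=[1] c=[0]
unlink(b): bitmap=F............... | c=[0]
unlink(c): bitmap=................ | 

bitmap = ................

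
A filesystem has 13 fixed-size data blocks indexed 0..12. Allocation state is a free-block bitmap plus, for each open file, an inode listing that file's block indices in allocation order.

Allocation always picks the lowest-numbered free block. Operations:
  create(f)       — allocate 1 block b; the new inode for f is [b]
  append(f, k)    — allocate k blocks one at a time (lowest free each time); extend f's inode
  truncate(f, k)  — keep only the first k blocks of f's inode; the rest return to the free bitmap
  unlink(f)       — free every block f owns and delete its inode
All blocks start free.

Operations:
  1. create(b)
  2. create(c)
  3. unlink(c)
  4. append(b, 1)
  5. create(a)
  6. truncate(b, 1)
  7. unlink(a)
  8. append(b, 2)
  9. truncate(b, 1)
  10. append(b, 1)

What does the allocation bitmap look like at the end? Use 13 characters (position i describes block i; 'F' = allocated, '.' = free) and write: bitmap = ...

[1] create(b) — b=0 (map F............)
[2] create(c) — b=0 c=1 (map FF...........)
[3] unlink(c) — b=0 (map F............)
[4] append(b, 1) — b=0,1 (map FF...........)
[5] create(a) — a=2 b=0,1 (map FFF..........)
[6] truncate(b, 1) — a=2 b=0 (map F.F..........)
[7] unlink(a) — b=0 (map F............)
[8] append(b, 2) — b=0,1,2 (map FFF..........)
[9] truncate(b, 1) — b=0 (map F............)
[10] append(b, 1) — b=0,1 (map FF...........)

bitmap = FF...........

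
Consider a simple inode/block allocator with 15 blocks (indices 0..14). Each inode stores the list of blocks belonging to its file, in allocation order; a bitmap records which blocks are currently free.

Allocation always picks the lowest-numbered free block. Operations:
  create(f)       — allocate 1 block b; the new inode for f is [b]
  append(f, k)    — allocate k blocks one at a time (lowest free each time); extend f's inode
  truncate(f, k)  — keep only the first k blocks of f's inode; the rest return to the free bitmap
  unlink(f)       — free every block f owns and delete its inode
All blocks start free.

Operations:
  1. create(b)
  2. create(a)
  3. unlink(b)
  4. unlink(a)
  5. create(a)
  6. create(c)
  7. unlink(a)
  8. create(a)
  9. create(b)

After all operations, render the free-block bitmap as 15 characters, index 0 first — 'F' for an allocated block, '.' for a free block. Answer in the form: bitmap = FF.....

[1] create(b) — b=0 (map F..............)
[2] create(a) — a=1 b=0 (map FF.............)
[3] unlink(b) — a=1 (map .F.............)
[4] unlink(a) —  (map ...............)
[5] create(a) — a=0 (map F..............)
[6] create(c) — a=0 c=1 (map FF.............)
[7] unlink(a) — c=1 (map .F.............)
[8] create(a) — a=0 c=1 (map FF.............)
[9] create(b) — a=0 b=2 c=1 (map FFF............)

bitmap = FFF............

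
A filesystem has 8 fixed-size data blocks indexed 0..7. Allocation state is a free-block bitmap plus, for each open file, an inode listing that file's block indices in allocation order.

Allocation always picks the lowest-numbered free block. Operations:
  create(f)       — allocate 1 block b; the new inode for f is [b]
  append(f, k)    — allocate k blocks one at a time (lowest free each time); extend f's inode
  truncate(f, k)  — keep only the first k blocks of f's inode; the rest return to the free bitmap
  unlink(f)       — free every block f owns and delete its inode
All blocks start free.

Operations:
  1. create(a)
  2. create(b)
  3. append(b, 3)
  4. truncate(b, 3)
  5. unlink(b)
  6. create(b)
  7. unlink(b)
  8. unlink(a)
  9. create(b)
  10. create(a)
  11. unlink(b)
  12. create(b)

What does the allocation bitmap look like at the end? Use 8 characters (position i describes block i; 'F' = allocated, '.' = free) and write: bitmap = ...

bitmap = FF......

  1. create(a)  ⇒  F.......  {a→[0]}
  2. create(b)  ⇒  FF......  {a→[0]; b→[1]}
  3. append(b, 3)  ⇒  FFFFF...  {a→[0]; b→[1, 2, 3, 4]}
  4. truncate(b, 3)  ⇒  FFFF....  {a→[0]; b→[1, 2, 3]}
  5. unlink(b)  ⇒  F.......  {a→[0]}
  6. create(b)  ⇒  FF......  {a→[0]; b→[1]}
  7. unlink(b)  ⇒  F.......  {a→[0]}
  8. unlink(a)  ⇒  ........  {}
  9. create(b)  ⇒  F.......  {b→[0]}
  10. create(a)  ⇒  FF......  {a→[1]; b→[0]}
  11. unlink(b)  ⇒  .F......  {a→[1]}
  12. create(b)  ⇒  FF......  {a→[1]; b→[0]}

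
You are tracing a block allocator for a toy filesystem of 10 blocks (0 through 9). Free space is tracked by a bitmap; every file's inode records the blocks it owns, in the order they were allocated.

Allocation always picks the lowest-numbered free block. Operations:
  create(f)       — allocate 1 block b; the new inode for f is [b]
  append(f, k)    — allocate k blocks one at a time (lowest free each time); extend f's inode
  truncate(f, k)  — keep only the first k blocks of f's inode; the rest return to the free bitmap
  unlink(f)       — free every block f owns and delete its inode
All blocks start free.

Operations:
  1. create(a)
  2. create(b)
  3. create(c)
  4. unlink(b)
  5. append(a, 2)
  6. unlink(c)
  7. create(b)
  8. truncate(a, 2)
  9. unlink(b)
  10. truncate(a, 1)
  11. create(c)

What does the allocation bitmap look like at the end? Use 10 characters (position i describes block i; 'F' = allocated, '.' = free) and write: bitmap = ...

bitmap = FF........

[1] create(a) — a=0 (map F.........)
[2] create(b) — a=0 b=1 (map FF........)
[3] create(c) — a=0 b=1 c=2 (map FFF.......)
[4] unlink(b) — a=0 c=2 (map F.F.......)
[5] append(a, 2) — a=0,1,3 c=2 (map FFFF......)
[6] unlink(c) — a=0,1,3 (map FF.F......)
[7] create(b) — a=0,1,3 b=2 (map FFFF......)
[8] truncate(a, 2) — a=0,1 b=2 (map FFF.......)
[9] unlink(b) — a=0,1 (map FF........)
[10] truncate(a, 1) — a=0 (map F.........)
[11] create(c) — a=0 c=1 (map FF........)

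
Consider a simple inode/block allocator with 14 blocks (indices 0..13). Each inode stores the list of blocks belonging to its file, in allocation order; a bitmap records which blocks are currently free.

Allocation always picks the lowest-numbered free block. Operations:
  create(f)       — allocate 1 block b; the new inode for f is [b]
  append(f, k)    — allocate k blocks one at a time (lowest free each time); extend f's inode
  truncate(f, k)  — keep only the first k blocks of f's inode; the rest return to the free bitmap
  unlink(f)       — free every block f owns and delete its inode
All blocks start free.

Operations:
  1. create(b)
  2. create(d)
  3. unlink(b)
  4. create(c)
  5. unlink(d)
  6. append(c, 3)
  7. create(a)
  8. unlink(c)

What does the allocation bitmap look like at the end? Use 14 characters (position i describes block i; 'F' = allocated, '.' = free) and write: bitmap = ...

create(b): bitmap=F............. | b=[0]
create(d): bitmap=FF............ | b=[0] d=[1]
unlink(b): bitmap=.F............ | d=[1]
create(c): bitmap=FF............ | c=[0] d=[1]
unlink(d): bitmap=F............. | c=[0]
append(c, 3): bitmap=FFFF.......... | c=[0, 1, 2, 3]
create(a): bitmap=FFFFF......... | a=[4] c=[0, 1, 2, 3]
unlink(c): bitmap=....F......... | a=[4]

bitmap = ....F.........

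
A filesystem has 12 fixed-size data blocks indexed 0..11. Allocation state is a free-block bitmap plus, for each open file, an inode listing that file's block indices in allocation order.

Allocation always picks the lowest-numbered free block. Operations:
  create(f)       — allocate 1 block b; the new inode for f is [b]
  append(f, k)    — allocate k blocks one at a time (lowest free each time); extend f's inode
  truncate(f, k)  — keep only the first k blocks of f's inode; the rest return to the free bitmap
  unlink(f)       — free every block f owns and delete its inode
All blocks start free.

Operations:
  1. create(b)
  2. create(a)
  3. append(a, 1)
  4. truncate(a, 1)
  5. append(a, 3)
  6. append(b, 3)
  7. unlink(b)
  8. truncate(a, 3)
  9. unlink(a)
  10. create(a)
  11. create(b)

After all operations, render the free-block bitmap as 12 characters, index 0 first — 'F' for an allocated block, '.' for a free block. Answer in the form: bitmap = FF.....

bitmap = FF..........

  1. create(b)  ⇒  F...........  {b→[0]}
  2. create(a)  ⇒  FF..........  {a→[1]; b→[0]}
  3. append(a, 1)  ⇒  FFF.........  {a→[1, 2]; b→[0]}
  4. truncate(a, 1)  ⇒  FF..........  {a→[1]; b→[0]}
  5. append(a, 3)  ⇒  FFFFF.......  {a→[1, 2, 3, 4]; b→[0]}
  6. append(b, 3)  ⇒  FFFFFFFF....  {a→[1, 2, 3, 4]; b→[0, 5, 6, 7]}
  7. unlink(b)  ⇒  .FFFF.......  {a→[1, 2, 3, 4]}
  8. truncate(a, 3)  ⇒  .FFF........  {a→[1, 2, 3]}
  9. unlink(a)  ⇒  ............  {}
  10. create(a)  ⇒  F...........  {a→[0]}
  11. create(b)  ⇒  FF..........  {a→[0]; b→[1]}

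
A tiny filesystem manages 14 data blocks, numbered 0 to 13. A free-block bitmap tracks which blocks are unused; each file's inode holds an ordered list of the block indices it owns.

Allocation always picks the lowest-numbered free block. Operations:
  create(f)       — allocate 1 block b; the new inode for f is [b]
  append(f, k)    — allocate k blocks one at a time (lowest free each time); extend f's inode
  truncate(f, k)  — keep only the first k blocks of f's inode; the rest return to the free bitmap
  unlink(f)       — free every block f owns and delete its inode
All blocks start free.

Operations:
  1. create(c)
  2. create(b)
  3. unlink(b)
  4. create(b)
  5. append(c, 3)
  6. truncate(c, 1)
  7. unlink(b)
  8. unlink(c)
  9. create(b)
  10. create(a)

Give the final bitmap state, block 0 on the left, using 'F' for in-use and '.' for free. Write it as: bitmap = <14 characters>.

[1] create(c) — c=0 (map F.............)
[2] create(b) — b=1 c=0 (map FF............)
[3] unlink(b) — c=0 (map F.............)
[4] create(b) — b=1 c=0 (map FF............)
[5] append(c, 3) — b=1 c=0,2,3,4 (map FFFFF.........)
[6] truncate(c, 1) — b=1 c=0 (map FF............)
[7] unlink(b) — c=0 (map F.............)
[8] unlink(c) —  (map ..............)
[9] create(b) — b=0 (map F.............)
[10] create(a) — a=1 b=0 (map FF............)

bitmap = FF............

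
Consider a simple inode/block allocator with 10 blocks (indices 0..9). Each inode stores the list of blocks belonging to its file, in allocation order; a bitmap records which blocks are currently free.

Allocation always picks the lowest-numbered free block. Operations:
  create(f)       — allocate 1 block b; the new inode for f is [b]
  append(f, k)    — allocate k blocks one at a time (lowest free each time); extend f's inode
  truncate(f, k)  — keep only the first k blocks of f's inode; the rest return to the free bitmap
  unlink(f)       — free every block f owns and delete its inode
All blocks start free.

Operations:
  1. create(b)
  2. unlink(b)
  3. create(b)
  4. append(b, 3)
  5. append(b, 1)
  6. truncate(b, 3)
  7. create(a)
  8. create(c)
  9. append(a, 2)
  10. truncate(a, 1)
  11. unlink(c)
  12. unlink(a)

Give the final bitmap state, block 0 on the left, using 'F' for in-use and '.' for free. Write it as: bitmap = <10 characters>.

  1. create(b)  ⇒  F.........  {b→[0]}
  2. unlink(b)  ⇒  ..........  {}
  3. create(b)  ⇒  F.........  {b→[0]}
  4. append(b, 3)  ⇒  FFFF......  {b→[0, 1, 2, 3]}
  5. append(b, 1)  ⇒  FFFFF.....  {b→[0, 1, 2, 3, 4]}
  6. truncate(b, 3)  ⇒  FFF.......  {b→[0, 1, 2]}
  7. create(a)  ⇒  FFFF......  {a→[3]; b→[0, 1, 2]}
  8. create(c)  ⇒  FFFFF.....  {a→[3]; b→[0, 1, 2]; c→[4]}
  9. append(a, 2)  ⇒  FFFFFFF...  {a→[3, 5, 6]; b→[0, 1, 2]; c→[4]}
  10. truncate(a, 1)  ⇒  FFFFF.....  {a→[3]; b→[0, 1, 2]; c→[4]}
  11. unlink(c)  ⇒  FFFF......  {a→[3]; b→[0, 1, 2]}
  12. unlink(a)  ⇒  FFF.......  {b→[0, 1, 2]}

bitmap = FFF.......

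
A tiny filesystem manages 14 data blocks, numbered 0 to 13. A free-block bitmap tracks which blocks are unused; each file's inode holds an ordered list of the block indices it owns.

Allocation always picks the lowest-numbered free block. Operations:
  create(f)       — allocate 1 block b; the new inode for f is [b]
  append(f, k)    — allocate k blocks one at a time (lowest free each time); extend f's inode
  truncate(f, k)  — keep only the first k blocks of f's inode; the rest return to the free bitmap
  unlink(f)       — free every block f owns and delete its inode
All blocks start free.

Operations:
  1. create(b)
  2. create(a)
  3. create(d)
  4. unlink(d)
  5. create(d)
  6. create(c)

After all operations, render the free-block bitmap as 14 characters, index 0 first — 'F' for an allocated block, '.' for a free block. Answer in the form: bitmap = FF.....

bitmap = FFFF..........

  1. create(b)  ⇒  F.............  {b→[0]}
  2. create(a)  ⇒  FF............  {a→[1]; b→[0]}
  3. create(d)  ⇒  FFF...........  {a→[1]; b→[0]; d→[2]}
  4. unlink(d)  ⇒  FF............  {a→[1]; b→[0]}
  5. create(d)  ⇒  FFF...........  {a→[1]; b→[0]; d→[2]}
  6. create(c)  ⇒  FFFF..........  {a→[1]; b→[0]; c→[3]; d→[2]}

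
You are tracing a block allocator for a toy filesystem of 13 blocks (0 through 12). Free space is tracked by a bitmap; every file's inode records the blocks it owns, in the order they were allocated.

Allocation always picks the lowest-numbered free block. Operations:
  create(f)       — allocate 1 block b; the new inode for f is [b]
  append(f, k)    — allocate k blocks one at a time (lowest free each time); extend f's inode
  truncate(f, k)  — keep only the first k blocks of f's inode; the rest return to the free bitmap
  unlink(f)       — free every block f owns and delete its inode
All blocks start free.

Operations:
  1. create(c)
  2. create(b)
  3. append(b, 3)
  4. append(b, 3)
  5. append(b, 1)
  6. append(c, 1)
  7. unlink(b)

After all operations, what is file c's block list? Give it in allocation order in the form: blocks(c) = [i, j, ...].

create(c): bitmap=F............ | c=[0]
create(b): bitmap=FF........... | b=[1] c=[0]
append(b, 3): bitmap=FFFFF........ | b=[1, 2, 3, 4] c=[0]
append(b, 3): bitmap=FFFFFFFF..... | b=[1, 2, 3, 4, 5, 6, 7] c=[0]
append(b, 1): bitmap=FFFFFFFFF.... | b=[1, 2, 3, 4, 5, 6, 7, 8] c=[0]
append(c, 1): bitmap=FFFFFFFFFF... | b=[1, 2, 3, 4, 5, 6, 7, 8] c=[0, 9]
unlink(b): bitmap=F........F... | c=[0, 9]

blocks(c) = [0, 9]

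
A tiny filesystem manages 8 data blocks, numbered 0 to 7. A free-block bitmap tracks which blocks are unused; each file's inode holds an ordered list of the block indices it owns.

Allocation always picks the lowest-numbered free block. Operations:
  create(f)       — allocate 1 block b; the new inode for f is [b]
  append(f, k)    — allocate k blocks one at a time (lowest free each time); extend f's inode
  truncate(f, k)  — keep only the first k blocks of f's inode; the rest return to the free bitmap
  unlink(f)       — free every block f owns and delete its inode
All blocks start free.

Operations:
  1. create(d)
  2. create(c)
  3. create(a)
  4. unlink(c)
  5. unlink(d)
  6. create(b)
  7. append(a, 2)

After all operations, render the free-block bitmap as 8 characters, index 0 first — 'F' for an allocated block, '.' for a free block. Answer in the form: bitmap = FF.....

bitmap = FFFF....

after create(d) → d:[0]  free=[F.......]
after create(c) → c:[1], d:[0]  free=[FF......]
after create(a) → a:[2], c:[1], d:[0]  free=[FFF.....]
after unlink(c) → a:[2], d:[0]  free=[F.F.....]
after unlink(d) → a:[2]  free=[..F.....]
after create(b) → a:[2], b:[0]  free=[F.F.....]
after append(a, 2) → a:[2, 1, 3], b:[0]  free=[FFFF....]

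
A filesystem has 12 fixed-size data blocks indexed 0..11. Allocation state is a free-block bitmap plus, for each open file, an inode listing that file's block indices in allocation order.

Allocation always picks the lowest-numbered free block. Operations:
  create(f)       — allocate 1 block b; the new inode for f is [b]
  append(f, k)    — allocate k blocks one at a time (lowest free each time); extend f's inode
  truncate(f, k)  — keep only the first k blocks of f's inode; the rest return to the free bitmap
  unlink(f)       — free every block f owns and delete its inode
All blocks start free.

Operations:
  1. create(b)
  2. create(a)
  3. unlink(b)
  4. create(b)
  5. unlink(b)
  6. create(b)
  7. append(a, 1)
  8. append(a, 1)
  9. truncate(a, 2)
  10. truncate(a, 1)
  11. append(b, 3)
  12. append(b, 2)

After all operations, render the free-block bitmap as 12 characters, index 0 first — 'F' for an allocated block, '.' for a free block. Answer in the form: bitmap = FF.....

[1] create(b) — b=0 (map F...........)
[2] create(a) — a=1 b=0 (map FF..........)
[3] unlink(b) — a=1 (map .F..........)
[4] create(b) — a=1 b=0 (map FF..........)
[5] unlink(b) — a=1 (map .F..........)
[6] create(b) — a=1 b=0 (map FF..........)
[7] append(a, 1) — a=1,2 b=0 (map FFF.........)
[8] append(a, 1) — a=1,2,3 b=0 (map FFFF........)
[9] truncate(a, 2) — a=1,2 b=0 (map FFF.........)
[10] truncate(a, 1) — a=1 b=0 (map FF..........)
[11] append(b, 3) — a=1 b=0,2,3,4 (map FFFFF.......)
[12] append(b, 2) — a=1 b=0,2,3,4,5,6 (map FFFFFFF.....)

bitmap = FFFFFFF.....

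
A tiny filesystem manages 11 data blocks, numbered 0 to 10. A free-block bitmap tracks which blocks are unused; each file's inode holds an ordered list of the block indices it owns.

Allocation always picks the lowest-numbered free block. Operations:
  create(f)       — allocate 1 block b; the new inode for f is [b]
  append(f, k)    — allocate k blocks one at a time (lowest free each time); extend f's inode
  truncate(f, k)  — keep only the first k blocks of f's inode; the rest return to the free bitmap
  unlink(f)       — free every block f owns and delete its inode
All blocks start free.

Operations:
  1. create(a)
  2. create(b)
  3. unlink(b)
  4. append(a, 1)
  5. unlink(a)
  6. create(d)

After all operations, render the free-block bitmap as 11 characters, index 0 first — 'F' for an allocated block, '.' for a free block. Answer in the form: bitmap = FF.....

bitmap = F..........

[1] create(a) — a=0 (map F..........)
[2] create(b) — a=0 b=1 (map FF.........)
[3] unlink(b) — a=0 (map F..........)
[4] append(a, 1) — a=0,1 (map FF.........)
[5] unlink(a) —  (map ...........)
[6] create(d) — d=0 (map F..........)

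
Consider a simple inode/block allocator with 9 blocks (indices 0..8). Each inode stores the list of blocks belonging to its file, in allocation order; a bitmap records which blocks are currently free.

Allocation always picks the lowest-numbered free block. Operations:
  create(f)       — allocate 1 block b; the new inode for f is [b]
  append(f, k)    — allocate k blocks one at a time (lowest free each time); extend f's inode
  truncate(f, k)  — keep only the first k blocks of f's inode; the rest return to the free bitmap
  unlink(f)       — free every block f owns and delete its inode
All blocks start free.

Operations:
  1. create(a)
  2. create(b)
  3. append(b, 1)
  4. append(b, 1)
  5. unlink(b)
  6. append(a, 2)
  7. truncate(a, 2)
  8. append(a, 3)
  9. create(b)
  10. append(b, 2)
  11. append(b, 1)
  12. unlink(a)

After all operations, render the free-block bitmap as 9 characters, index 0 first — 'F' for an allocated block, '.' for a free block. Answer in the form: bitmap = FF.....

bitmap = .....FFFF

create(a): bitmap=F........ | a=[0]
create(b): bitmap=FF....... | a=[0] b=[1]
append(b, 1): bitmap=FFF...... | a=[0] b=[1, 2]
append(b, 1): bitmap=FFFF..... | a=[0] b=[1, 2, 3]
unlink(b): bitmap=F........ | a=[0]
append(a, 2): bitmap=FFF...... | a=[0, 1, 2]
truncate(a, 2): bitmap=FF....... | a=[0, 1]
append(a, 3): bitmap=FFFFF.... | a=[0, 1, 2, 3, 4]
create(b): bitmap=FFFFFF... | a=[0, 1, 2, 3, 4] b=[5]
append(b, 2): bitmap=FFFFFFFF. | a=[0, 1, 2, 3, 4] b=[5, 6, 7]
append(b, 1): bitmap=FFFFFFFFF | a=[0, 1, 2, 3, 4] b=[5, 6, 7, 8]
unlink(a): bitmap=.....FFFF | b=[5, 6, 7, 8]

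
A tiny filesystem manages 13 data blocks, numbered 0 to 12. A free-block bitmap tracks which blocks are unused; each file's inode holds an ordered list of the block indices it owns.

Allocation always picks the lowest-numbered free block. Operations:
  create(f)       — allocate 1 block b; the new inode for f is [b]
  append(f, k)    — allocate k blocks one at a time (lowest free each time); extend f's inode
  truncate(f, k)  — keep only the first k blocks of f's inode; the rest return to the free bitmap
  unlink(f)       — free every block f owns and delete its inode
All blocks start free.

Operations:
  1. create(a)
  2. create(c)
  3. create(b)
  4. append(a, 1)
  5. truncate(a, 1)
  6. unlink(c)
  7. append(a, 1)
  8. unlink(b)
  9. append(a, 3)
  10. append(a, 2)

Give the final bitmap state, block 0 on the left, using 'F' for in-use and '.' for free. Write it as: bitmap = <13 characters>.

bitmap = FFFFFFF......

  1. create(a)  ⇒  F............  {a→[0]}
  2. create(c)  ⇒  FF...........  {a→[0]; c→[1]}
  3. create(b)  ⇒  FFF..........  {a→[0]; b→[2]; c→[1]}
  4. append(a, 1)  ⇒  FFFF.........  {a→[0, 3]; b→[2]; c→[1]}
  5. truncate(a, 1)  ⇒  FFF..........  {a→[0]; b→[2]; c→[1]}
  6. unlink(c)  ⇒  F.F..........  {a→[0]; b→[2]}
  7. append(a, 1)  ⇒  FFF..........  {a→[0, 1]; b→[2]}
  8. unlink(b)  ⇒  FF...........  {a→[0, 1]}
  9. append(a, 3)  ⇒  FFFFF........  {a→[0, 1, 2, 3, 4]}
  10. append(a, 2)  ⇒  FFFFFFF......  {a→[0, 1, 2, 3, 4, 5, 6]}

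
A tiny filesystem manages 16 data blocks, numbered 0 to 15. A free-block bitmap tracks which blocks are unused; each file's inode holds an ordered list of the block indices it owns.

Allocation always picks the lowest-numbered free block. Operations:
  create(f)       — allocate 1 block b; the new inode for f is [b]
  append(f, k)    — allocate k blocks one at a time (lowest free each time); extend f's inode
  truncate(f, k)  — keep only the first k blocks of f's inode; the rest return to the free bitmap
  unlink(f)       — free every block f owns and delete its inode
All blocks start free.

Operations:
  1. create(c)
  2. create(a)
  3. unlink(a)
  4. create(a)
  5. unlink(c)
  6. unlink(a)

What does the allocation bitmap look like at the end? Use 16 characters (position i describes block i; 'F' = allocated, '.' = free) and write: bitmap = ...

[1] create(c) — c=0 (map F...............)
[2] create(a) — a=1 c=0 (map FF..............)
[3] unlink(a) — c=0 (map F...............)
[4] create(a) — a=1 c=0 (map FF..............)
[5] unlink(c) — a=1 (map .F..............)
[6] unlink(a) —  (map ................)

bitmap = ................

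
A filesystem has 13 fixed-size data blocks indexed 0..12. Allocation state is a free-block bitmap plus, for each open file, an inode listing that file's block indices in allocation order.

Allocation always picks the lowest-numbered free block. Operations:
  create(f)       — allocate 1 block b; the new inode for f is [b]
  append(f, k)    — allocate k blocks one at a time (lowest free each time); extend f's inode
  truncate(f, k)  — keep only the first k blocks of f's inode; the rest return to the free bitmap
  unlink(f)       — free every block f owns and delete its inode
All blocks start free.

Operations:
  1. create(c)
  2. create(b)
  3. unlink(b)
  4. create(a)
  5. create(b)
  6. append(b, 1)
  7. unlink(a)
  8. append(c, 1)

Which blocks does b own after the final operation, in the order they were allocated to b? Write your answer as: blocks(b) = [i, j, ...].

blocks(b) = [2, 3]

create(c): bitmap=F............ | c=[0]
create(b): bitmap=FF........... | b=[1] c=[0]
unlink(b): bitmap=F............ | c=[0]
create(a): bitmap=FF........... | a=[1] c=[0]
create(b): bitmap=FFF.......... | a=[1] b=[2] c=[0]
append(b, 1): bitmap=FFFF......... | a=[1] b=[2, 3] c=[0]
unlink(a): bitmap=F.FF......... | b=[2, 3] c=[0]
append(c, 1): bitmap=FFFF......... | b=[2, 3] c=[0, 1]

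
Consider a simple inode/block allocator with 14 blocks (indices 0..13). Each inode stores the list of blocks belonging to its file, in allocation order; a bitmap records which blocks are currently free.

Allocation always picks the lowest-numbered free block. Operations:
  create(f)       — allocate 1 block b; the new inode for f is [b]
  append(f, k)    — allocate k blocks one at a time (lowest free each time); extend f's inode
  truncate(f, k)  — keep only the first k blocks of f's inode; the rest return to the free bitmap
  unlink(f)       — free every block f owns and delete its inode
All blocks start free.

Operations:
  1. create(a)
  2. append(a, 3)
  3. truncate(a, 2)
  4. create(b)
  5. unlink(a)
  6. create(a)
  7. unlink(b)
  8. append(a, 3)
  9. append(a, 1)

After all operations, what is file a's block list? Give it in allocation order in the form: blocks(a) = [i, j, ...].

blocks(a) = [0, 1, 2, 3, 4]

[1] create(a) — a=0 (map F.............)
[2] append(a, 3) — a=0,1,2,3 (map FFFF..........)
[3] truncate(a, 2) — a=0,1 (map FF............)
[4] create(b) — a=0,1 b=2 (map FFF...........)
[5] unlink(a) — b=2 (map ..F...........)
[6] create(a) — a=0 b=2 (map F.F...........)
[7] unlink(b) — a=0 (map F.............)
[8] append(a, 3) — a=0,1,2,3 (map FFFF..........)
[9] append(a, 1) — a=0,1,2,3,4 (map FFFFF.........)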